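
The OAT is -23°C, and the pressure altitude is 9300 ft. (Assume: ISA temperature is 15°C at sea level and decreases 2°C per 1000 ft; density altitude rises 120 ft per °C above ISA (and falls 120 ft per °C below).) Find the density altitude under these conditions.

ISA temperature at 9300 ft = 15 − 2 × (9300/1000) = -3.6°C.
ISA deviation = -23 − (-3.6) = -19.4°C.
Density altitude = 9300 + 120 × (-19.4) = 9300 + (-2328) = 6972 ft.

6972 ft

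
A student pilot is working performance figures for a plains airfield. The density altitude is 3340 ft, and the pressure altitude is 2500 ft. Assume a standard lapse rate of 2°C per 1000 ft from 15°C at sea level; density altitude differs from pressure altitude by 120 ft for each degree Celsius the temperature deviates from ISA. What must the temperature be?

17°C

Density altitude − pressure altitude = 3340 − 2500 = +840 ft.
At 120 ft/°C that is an ISA deviation of 840/120 = +7°C.
ISA temperature at 2500 ft = 15 − 2 × (2500/1000) = 10°C.
OAT = ISA + deviation = 10 + (+7) = 17°C.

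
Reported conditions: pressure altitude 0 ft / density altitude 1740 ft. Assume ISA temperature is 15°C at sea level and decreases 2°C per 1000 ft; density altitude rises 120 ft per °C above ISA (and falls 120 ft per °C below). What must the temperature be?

Density altitude − pressure altitude = 1740 − 0 = +1740 ft.
At 120 ft/°C that is an ISA deviation of 1740/120 = +14.5°C.
ISA temperature at 0 ft = 15 − 2 × (0/1000) = 15°C.
OAT = ISA + deviation = 15 + (+14.5) = 29.5°C.

29.5°C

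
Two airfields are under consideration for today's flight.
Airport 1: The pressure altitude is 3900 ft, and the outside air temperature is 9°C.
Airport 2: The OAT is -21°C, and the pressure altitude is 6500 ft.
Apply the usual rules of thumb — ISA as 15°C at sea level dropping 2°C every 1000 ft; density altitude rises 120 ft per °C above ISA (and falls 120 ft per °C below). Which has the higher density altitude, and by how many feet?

Airport 1 by 376 ft

Airport 1: ISA temp = 7.2°C, deviation +1.8°C, DA = 3900 + 120 × 1.8 = 4116 ft.
Airport 2: ISA temp = 2°C, deviation -23°C, DA = 6500 + 120 × (-23) = 3740 ft.
Airport 1 is higher by 4116 − 3740 = 376 ft.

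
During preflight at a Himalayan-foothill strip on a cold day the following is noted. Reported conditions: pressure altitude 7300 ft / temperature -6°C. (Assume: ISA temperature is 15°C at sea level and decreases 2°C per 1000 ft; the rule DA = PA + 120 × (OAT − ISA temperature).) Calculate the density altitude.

6532 ft

ISA temperature at 7300 ft = 15 − 2 × (7300/1000) = 0.4°C.
ISA deviation = -6 − 0.4 = -6.4°C.
Density altitude = 7300 + 120 × (-6.4) = 7300 + (-768) = 6532 ft.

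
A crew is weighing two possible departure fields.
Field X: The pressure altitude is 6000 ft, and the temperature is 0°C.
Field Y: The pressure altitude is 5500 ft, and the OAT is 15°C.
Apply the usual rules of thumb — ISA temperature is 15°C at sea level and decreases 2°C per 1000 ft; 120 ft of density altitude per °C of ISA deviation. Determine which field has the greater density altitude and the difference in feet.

Field X: ISA temp = 3°C, deviation -3°C, DA = 6000 + 120 × (-3) = 5640 ft.
Field Y: ISA temp = 4°C, deviation +11°C, DA = 5500 + 120 × 11 = 6820 ft.
Field Y is higher by 6820 − 5640 = 1180 ft.

Field Y by 1180 ft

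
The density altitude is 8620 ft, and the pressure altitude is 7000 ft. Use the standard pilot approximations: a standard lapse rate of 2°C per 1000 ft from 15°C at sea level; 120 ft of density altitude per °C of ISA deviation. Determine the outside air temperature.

14.5°C

Density altitude − pressure altitude = 8620 − 7000 = +1620 ft.
At 120 ft/°C that is an ISA deviation of 1620/120 = +13.5°C.
ISA temperature at 7000 ft = 15 − 2 × (7000/1000) = 1°C.
OAT = ISA + deviation = 1 + (+13.5) = 14.5°C.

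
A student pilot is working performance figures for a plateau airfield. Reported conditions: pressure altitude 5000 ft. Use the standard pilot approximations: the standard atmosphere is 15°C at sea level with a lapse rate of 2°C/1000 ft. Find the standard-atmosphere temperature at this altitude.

5°C

ISA temperature = 15 − 2 × (5000/1000) = 15 − 10 = 5°C.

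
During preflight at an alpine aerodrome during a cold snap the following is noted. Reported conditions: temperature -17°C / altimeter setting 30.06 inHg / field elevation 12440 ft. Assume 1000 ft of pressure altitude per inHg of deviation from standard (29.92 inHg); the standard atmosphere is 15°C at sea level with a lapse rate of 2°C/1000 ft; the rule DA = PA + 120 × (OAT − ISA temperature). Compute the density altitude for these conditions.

11412 ft

Pressure altitude = 12440 + (29.92 − 30.06) × 1000 = 12440 + (-140) = 12300 ft.
ISA temperature at 12300 ft = 15 − 2 × (12300/1000) = -9.6°C.
ISA deviation = -17 − (-9.6) = -7.4°C.
Density altitude = 12300 + 120 × (-7.4) = 11412 ft.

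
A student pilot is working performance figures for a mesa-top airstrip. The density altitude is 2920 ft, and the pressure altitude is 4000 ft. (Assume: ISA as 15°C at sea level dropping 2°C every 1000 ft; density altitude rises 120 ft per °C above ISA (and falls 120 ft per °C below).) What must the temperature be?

-2°C

Density altitude − pressure altitude = 2920 − 4000 = -1080 ft.
At 120 ft/°C that is an ISA deviation of -1080/120 = -9°C.
ISA temperature at 4000 ft = 15 − 2 × (4000/1000) = 7°C.
OAT = ISA + deviation = 7 + (-9) = -2°C.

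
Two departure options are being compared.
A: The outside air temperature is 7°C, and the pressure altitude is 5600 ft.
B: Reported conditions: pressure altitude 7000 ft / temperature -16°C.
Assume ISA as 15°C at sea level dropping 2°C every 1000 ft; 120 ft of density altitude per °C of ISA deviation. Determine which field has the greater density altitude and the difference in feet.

A: ISA temp = 3.8°C, deviation +3.2°C, DA = 5600 + 120 × 3.2 = 5984 ft.
B: ISA temp = 1°C, deviation -17°C, DA = 7000 + 120 × (-17) = 4960 ft.
A is higher by 5984 − 4960 = 1024 ft.

A by 1024 ft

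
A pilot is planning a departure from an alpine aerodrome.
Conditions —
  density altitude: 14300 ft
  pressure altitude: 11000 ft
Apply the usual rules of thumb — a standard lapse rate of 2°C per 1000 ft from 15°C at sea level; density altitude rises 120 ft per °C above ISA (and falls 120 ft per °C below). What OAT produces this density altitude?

Density altitude − pressure altitude = 14300 − 11000 = +3300 ft.
At 120 ft/°C that is an ISA deviation of 3300/120 = +27.5°C.
ISA temperature at 11000 ft = 15 − 2 × (11000/1000) = -7°C.
OAT = ISA + deviation = -7 + (+27.5) = 20.5°C.

20.5°C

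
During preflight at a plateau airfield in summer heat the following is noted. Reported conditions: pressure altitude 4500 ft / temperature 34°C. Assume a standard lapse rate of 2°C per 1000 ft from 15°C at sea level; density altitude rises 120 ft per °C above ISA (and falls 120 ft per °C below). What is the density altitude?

ISA temperature at 4500 ft = 15 − 2 × (4500/1000) = 6°C.
ISA deviation = 34 − 6 = +28°C.
Density altitude = 4500 + 120 × (28) = 4500 + (+3360) = 7860 ft.

7860 ft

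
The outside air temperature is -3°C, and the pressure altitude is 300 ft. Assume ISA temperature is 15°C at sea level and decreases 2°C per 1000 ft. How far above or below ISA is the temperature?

ISA temperature at 300 ft = 15 − 2 × (300/1000) = 14.4°C.
Deviation = OAT − ISA = -3 − 14.4 = -17.4°C.

ISA-17.4°C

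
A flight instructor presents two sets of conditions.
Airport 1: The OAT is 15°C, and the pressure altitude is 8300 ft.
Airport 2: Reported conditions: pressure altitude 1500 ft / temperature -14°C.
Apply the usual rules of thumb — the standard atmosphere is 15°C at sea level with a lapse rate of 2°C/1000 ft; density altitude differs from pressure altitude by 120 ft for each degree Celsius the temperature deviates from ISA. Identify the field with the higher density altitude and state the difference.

Airport 1: ISA temp = -1.6°C, deviation +16.6°C, DA = 8300 + 120 × 16.6 = 10292 ft.
Airport 2: ISA temp = 12°C, deviation -26°C, DA = 1500 + 120 × (-26) = -1620 ft.
Airport 1 is higher by 10292 − (-1620) = 11912 ft.

Airport 1 by 11912 ft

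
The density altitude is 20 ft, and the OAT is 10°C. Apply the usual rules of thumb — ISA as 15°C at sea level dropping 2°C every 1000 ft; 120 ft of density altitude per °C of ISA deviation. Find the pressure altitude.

DA = PA + 120 × (OAT − (15 − 2·PA/1000)) = PA + 120·OAT − 1800 + 0.24·PA = 1.24·PA + 120·OAT − 1800.
So 1.24·PA = 20 − 120 × 10 + 1800 = 620.
PA = 620 / 1.24 = 500 ft.

500 ft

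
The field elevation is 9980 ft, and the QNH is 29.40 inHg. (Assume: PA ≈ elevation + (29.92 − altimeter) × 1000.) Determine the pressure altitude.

10500 ft

Pressure correction = (29.92 − 29.40) × 1000 = +520 ft.
Pressure altitude = 9980 + (+520) = 10500 ft.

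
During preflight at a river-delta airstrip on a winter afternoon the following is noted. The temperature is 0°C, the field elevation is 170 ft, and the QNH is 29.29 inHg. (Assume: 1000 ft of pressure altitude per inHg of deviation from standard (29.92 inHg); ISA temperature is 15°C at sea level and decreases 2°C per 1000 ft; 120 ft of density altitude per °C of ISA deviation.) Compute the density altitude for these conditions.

-808 ft

Pressure altitude = 170 + (29.92 − 29.29) × 1000 = 170 + (+630) = 800 ft.
ISA temperature at 800 ft = 15 − 2 × (800/1000) = 13.4°C.
ISA deviation = 0 − 13.4 = -13.4°C.
Density altitude = 800 + 120 × (-13.4) = -808 ft.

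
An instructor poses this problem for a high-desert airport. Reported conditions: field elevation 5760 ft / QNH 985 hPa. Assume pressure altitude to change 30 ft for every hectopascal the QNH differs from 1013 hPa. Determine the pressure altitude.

6600 ft

Pressure correction = (1013 − 985) × 30 = +840 ft.
Pressure altitude = 5760 + (+840) = 6600 ft.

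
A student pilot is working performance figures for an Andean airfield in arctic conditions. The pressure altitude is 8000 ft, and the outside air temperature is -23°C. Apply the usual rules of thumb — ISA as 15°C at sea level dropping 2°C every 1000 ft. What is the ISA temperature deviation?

ISA temperature at 8000 ft = 15 − 2 × (8000/1000) = -1°C.
Deviation = OAT − ISA = -23 − (-1) = -22°C.

ISA-22°C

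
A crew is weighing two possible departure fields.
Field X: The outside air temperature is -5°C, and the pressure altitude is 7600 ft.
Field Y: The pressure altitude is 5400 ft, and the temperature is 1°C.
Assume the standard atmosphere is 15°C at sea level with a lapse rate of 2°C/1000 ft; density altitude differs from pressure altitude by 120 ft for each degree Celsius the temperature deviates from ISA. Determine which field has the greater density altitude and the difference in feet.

Field X by 2008 ft

Field X: ISA temp = -0.2°C, deviation -4.8°C, DA = 7600 + 120 × (-4.8) = 7024 ft.
Field Y: ISA temp = 4.2°C, deviation -3.2°C, DA = 5400 + 120 × (-3.2) = 5016 ft.
Field X is higher by 7024 − 5016 = 2008 ft.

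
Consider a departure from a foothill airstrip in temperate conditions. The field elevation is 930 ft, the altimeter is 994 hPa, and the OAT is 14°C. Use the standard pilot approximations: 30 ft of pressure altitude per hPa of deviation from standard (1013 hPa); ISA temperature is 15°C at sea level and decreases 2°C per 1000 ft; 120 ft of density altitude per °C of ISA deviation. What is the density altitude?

Pressure altitude = 930 + (1013 − 994) × 30 = 930 + (+570) = 1500 ft.
ISA temperature at 1500 ft = 15 − 2 × (1500/1000) = 12°C.
ISA deviation = 14 − 12 = +2°C.
Density altitude = 1500 + 120 × (2) = 1740 ft.

1740 ft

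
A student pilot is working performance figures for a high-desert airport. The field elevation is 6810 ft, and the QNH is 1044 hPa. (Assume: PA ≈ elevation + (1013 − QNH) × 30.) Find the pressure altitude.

5880 ft

Pressure correction = (1013 − 1044) × 30 = -930 ft.
Pressure altitude = 6810 + (-930) = 5880 ft.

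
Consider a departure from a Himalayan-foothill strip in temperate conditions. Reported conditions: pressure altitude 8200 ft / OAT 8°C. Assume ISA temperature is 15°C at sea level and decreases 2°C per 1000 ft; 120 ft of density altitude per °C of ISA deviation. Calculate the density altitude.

ISA temperature at 8200 ft = 15 − 2 × (8200/1000) = -1.4°C.
ISA deviation = 8 − (-1.4) = +9.4°C.
Density altitude = 8200 + 120 × (9.4) = 8200 + (+1128) = 9328 ft.

9328 ft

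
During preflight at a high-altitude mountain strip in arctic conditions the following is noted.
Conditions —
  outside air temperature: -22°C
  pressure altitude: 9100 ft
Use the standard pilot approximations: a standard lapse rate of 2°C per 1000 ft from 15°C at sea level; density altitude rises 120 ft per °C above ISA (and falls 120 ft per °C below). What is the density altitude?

6844 ft

ISA temperature at 9100 ft = 15 − 2 × (9100/1000) = -3.2°C.
ISA deviation = -22 − (-3.2) = -18.8°C.
Density altitude = 9100 + 120 × (-18.8) = 9100 + (-2256) = 6844 ft.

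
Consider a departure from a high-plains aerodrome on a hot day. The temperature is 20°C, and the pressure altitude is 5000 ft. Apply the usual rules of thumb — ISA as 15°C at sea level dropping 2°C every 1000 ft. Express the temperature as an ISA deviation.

ISA+15°C

ISA temperature at 5000 ft = 15 − 2 × (5000/1000) = 5°C.
Deviation = OAT − ISA = 20 − 5 = +15°C.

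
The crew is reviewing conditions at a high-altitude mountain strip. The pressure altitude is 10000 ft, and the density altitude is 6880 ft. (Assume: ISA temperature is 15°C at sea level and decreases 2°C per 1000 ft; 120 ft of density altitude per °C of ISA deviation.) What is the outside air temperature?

Density altitude − pressure altitude = 6880 − 10000 = -3120 ft.
At 120 ft/°C that is an ISA deviation of -3120/120 = -26°C.
ISA temperature at 10000 ft = 15 − 2 × (10000/1000) = -5°C.
OAT = ISA + deviation = -5 + (-26) = -31°C.

-31°C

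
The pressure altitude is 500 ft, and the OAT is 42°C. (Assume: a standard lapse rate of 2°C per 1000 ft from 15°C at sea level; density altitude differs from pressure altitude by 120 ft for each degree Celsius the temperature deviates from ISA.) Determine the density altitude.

3860 ft

ISA temperature at 500 ft = 15 − 2 × (500/1000) = 14°C.
ISA deviation = 42 − 14 = +28°C.
Density altitude = 500 + 120 × (28) = 500 + (+3360) = 3860 ft.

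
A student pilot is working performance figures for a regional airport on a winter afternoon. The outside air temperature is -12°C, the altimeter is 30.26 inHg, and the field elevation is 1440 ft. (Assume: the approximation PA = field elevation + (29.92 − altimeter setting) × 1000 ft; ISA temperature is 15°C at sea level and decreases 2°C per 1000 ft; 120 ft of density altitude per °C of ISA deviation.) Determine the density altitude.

Pressure altitude = 1440 + (29.92 − 30.26) × 1000 = 1440 + (-340) = 1100 ft.
ISA temperature at 1100 ft = 15 − 2 × (1100/1000) = 12.8°C.
ISA deviation = -12 − 12.8 = -24.8°C.
Density altitude = 1100 + 120 × (-24.8) = -1876 ft.

-1876 ft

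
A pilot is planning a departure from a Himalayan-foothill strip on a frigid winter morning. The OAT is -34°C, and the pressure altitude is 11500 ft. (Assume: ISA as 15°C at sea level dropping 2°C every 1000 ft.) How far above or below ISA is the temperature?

ISA temperature at 11500 ft = 15 − 2 × (11500/1000) = -8°C.
Deviation = OAT − ISA = -34 − (-8) = -26°C.

ISA-26°C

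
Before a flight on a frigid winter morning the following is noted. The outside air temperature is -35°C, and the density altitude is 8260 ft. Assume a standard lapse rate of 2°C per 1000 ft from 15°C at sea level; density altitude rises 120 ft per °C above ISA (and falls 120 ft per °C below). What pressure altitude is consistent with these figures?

11500 ft

DA = PA + 120 × (OAT − (15 − 2·PA/1000)) = PA + 120·OAT − 1800 + 0.24·PA = 1.24·PA + 120·OAT − 1800.
So 1.24·PA = 8260 − 120 × (-35) + 1800 = 14260.
PA = 14260 / 1.24 = 11500 ft.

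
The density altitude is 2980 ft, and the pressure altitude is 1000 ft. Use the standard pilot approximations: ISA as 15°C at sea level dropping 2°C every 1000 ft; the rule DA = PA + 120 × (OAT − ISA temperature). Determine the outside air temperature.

Density altitude − pressure altitude = 2980 − 1000 = +1980 ft.
At 120 ft/°C that is an ISA deviation of 1980/120 = +16.5°C.
ISA temperature at 1000 ft = 15 − 2 × (1000/1000) = 13°C.
OAT = ISA + deviation = 13 + (+16.5) = 29.5°C.

29.5°C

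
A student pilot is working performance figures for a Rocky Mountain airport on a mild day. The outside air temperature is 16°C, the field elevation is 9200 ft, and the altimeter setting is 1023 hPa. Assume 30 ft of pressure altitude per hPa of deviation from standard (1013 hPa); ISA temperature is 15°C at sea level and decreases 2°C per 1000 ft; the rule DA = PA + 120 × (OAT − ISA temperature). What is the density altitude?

11156 ft

Pressure altitude = 9200 + (1013 − 1023) × 30 = 9200 + (-300) = 8900 ft.
ISA temperature at 8900 ft = 15 − 2 × (8900/1000) = -2.8°C.
ISA deviation = 16 − (-2.8) = +18.8°C.
Density altitude = 8900 + 120 × (18.8) = 11156 ft.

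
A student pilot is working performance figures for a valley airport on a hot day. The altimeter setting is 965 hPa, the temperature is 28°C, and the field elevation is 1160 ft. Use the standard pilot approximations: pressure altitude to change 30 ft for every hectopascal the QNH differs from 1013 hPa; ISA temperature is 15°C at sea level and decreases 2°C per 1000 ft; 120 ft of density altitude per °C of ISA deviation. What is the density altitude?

Pressure altitude = 1160 + (1013 − 965) × 30 = 1160 + (+1440) = 2600 ft.
ISA temperature at 2600 ft = 15 − 2 × (2600/1000) = 9.8°C.
ISA deviation = 28 − 9.8 = +18.2°C.
Density altitude = 2600 + 120 × (18.2) = 4784 ft.

4784 ft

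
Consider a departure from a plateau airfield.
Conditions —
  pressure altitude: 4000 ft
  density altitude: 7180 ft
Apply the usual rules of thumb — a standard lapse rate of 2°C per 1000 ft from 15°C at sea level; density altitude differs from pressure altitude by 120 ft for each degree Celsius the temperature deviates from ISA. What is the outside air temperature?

33.5°C

Density altitude − pressure altitude = 7180 − 4000 = +3180 ft.
At 120 ft/°C that is an ISA deviation of 3180/120 = +26.5°C.
ISA temperature at 4000 ft = 15 − 2 × (4000/1000) = 7°C.
OAT = ISA + deviation = 7 + (+26.5) = 33.5°C.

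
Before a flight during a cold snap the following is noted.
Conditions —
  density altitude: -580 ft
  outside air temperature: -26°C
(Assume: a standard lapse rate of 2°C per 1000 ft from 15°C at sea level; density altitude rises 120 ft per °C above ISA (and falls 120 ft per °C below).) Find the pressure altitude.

DA = PA + 120 × (OAT − (15 − 2·PA/1000)) = PA + 120·OAT − 1800 + 0.24·PA = 1.24·PA + 120·OAT − 1800.
So 1.24·PA = -580 − 120 × (-26) + 1800 = 4340.
PA = 4340 / 1.24 = 3500 ft.

3500 ft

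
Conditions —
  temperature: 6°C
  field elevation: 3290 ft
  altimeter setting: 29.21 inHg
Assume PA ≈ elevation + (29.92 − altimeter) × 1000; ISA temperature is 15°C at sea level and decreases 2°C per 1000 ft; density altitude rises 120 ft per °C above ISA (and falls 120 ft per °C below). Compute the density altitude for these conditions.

Pressure altitude = 3290 + (29.92 − 29.21) × 1000 = 3290 + (+710) = 4000 ft.
ISA temperature at 4000 ft = 15 − 2 × (4000/1000) = 7°C.
ISA deviation = 6 − 7 = -1°C.
Density altitude = 4000 + 120 × (-1) = 3880 ft.

3880 ft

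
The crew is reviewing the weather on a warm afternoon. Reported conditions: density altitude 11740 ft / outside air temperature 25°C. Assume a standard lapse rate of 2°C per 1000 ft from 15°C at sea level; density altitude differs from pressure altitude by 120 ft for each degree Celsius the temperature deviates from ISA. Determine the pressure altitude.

DA = PA + 120 × (OAT − (15 − 2·PA/1000)) = PA + 120·OAT − 1800 + 0.24·PA = 1.24·PA + 120·OAT − 1800.
So 1.24·PA = 11740 − 120 × 25 + 1800 = 10540.
PA = 10540 / 1.24 = 8500 ft.

8500 ft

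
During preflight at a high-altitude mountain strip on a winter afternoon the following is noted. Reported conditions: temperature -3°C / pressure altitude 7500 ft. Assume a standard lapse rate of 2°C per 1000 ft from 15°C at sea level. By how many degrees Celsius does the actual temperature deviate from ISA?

ISA-3°C

ISA temperature at 7500 ft = 15 − 2 × (7500/1000) = 0°C.
Deviation = OAT − ISA = -3 − 0 = -3°C.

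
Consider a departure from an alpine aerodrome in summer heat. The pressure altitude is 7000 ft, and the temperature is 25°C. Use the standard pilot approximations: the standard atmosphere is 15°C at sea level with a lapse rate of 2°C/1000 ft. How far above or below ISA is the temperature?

ISA temperature at 7000 ft = 15 − 2 × (7000/1000) = 1°C.
Deviation = OAT − ISA = 25 − 1 = +24°C.

ISA+24°C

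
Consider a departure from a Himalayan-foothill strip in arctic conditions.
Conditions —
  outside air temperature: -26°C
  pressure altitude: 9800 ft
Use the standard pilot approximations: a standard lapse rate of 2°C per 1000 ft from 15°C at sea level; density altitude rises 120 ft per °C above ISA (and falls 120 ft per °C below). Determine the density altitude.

7232 ft

ISA temperature at 9800 ft = 15 − 2 × (9800/1000) = -4.6°C.
ISA deviation = -26 − (-4.6) = -21.4°C.
Density altitude = 9800 + 120 × (-21.4) = 9800 + (-2568) = 7232 ft.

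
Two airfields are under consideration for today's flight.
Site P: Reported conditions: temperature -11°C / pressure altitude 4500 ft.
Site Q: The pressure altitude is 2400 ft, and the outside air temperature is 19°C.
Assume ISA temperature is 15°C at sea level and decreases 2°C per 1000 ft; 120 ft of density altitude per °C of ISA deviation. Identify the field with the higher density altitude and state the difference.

Site P: ISA temp = 6°C, deviation -17°C, DA = 4500 + 120 × (-17) = 2460 ft.
Site Q: ISA temp = 10.2°C, deviation +8.8°C, DA = 2400 + 120 × 8.8 = 3456 ft.
Site Q is higher by 3456 − 2460 = 996 ft.

Site Q by 996 ft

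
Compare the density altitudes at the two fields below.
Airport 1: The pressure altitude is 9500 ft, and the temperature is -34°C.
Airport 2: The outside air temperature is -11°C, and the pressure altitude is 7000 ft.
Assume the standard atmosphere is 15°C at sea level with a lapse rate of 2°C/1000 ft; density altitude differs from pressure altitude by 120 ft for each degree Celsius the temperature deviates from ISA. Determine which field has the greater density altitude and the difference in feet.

Airport 1: ISA temp = -4°C, deviation -30°C, DA = 9500 + 120 × (-30) = 5900 ft.
Airport 2: ISA temp = 1°C, deviation -12°C, DA = 7000 + 120 × (-12) = 5560 ft.
Airport 1 is higher by 5900 − 5560 = 340 ft.

Airport 1 by 340 ft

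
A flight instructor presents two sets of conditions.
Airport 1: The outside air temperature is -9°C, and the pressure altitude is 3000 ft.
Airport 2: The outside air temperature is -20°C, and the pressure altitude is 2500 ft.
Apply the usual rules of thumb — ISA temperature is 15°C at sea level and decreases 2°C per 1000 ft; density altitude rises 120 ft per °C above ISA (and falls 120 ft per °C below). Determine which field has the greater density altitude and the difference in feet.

Airport 1: ISA temp = 9°C, deviation -18°C, DA = 3000 + 120 × (-18) = 840 ft.
Airport 2: ISA temp = 10°C, deviation -30°C, DA = 2500 + 120 × (-30) = -1100 ft.
Airport 1 is higher by 840 − (-1100) = 1940 ft.

Airport 1 by 1940 ft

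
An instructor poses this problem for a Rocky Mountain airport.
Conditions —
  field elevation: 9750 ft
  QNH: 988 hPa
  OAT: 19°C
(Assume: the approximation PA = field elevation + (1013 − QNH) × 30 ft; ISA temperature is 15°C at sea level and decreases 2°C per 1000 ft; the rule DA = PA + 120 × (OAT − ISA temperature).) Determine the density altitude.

Pressure altitude = 9750 + (1013 − 988) × 30 = 9750 + (+750) = 10500 ft.
ISA temperature at 10500 ft = 15 − 2 × (10500/1000) = -6°C.
ISA deviation = 19 − (-6) = +25°C.
Density altitude = 10500 + 120 × (25) = 13500 ft.

13500 ft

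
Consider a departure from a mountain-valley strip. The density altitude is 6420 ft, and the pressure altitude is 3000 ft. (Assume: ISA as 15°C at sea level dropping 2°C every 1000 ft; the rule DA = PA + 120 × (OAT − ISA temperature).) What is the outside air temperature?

Density altitude − pressure altitude = 6420 − 3000 = +3420 ft.
At 120 ft/°C that is an ISA deviation of 3420/120 = +28.5°C.
ISA temperature at 3000 ft = 15 − 2 × (3000/1000) = 9°C.
OAT = ISA + deviation = 9 + (+28.5) = 37.5°C.

37.5°C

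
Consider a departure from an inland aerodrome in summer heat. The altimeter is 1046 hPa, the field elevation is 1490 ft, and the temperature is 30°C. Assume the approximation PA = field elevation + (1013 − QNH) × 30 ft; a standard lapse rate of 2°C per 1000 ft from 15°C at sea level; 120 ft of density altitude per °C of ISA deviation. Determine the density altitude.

2420 ft

Pressure altitude = 1490 + (1013 − 1046) × 30 = 1490 + (-990) = 500 ft.
ISA temperature at 500 ft = 15 − 2 × (500/1000) = 14°C.
ISA deviation = 30 − 14 = +16°C.
Density altitude = 500 + 120 × (16) = 2420 ft.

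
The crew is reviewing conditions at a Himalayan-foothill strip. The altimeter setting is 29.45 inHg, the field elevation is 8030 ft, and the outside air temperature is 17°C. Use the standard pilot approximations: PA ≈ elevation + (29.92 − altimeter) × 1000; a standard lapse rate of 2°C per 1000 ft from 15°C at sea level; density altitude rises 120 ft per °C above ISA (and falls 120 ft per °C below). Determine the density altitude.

10780 ft

Pressure altitude = 8030 + (29.92 − 29.45) × 1000 = 8030 + (+470) = 8500 ft.
ISA temperature at 8500 ft = 15 − 2 × (8500/1000) = -2°C.
ISA deviation = 17 − (-2) = +19°C.
Density altitude = 8500 + 120 × (19) = 10780 ft.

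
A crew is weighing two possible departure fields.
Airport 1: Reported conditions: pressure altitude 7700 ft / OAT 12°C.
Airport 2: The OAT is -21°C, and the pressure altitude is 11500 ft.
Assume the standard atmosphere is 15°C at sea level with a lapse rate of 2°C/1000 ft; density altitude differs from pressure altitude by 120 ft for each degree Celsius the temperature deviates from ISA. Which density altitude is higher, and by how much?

Airport 1: ISA temp = -0.4°C, deviation +12.4°C, DA = 7700 + 120 × 12.4 = 9188 ft.
Airport 2: ISA temp = -8°C, deviation -13°C, DA = 11500 + 120 × (-13) = 9940 ft.
Airport 2 is higher by 9940 − 9188 = 752 ft.

Airport 2 by 752 ft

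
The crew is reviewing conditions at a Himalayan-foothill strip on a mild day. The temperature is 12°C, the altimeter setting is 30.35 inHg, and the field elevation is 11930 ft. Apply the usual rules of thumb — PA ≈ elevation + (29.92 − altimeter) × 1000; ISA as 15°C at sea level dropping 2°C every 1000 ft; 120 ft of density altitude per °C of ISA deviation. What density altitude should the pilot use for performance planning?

13900 ft

Pressure altitude = 11930 + (29.92 − 30.35) × 1000 = 11930 + (-430) = 11500 ft.
ISA temperature at 11500 ft = 15 − 2 × (11500/1000) = -8°C.
ISA deviation = 12 − (-8) = +20°C.
Density altitude = 11500 + 120 × (20) = 13900 ft.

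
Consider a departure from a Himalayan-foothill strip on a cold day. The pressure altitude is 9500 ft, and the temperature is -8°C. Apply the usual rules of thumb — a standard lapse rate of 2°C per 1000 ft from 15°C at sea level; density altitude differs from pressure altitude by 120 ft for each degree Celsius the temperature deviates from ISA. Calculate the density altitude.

ISA temperature at 9500 ft = 15 − 2 × (9500/1000) = -4°C.
ISA deviation = -8 − (-4) = -4°C.
Density altitude = 9500 + 120 × (-4) = 9500 + (-480) = 9020 ft.

9020 ft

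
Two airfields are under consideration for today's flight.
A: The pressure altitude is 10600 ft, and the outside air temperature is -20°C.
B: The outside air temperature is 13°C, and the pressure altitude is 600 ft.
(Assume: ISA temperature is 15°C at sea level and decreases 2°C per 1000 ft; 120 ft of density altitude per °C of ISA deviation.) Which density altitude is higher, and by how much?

A: ISA temp = -6.2°C, deviation -13.8°C, DA = 10600 + 120 × (-13.8) = 8944 ft.
B: ISA temp = 13.8°C, deviation -0.8°C, DA = 600 + 120 × (-0.8) = 504 ft.
A is higher by 8944 − 504 = 8440 ft.

A by 8440 ft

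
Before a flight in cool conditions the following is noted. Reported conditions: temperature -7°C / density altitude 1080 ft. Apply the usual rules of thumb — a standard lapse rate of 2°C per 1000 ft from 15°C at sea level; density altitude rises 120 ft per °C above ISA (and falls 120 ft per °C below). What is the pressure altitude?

3000 ft

DA = PA + 120 × (OAT − (15 − 2·PA/1000)) = PA + 120·OAT − 1800 + 0.24·PA = 1.24·PA + 120·OAT − 1800.
So 1.24·PA = 1080 − 120 × (-7) + 1800 = 3720.
PA = 3720 / 1.24 = 3000 ft.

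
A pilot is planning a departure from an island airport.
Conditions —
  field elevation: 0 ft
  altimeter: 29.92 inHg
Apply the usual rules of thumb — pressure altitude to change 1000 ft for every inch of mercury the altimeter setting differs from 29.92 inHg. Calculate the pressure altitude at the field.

0 ft

Pressure correction = (29.92 − 29.92) × 1000 = 0 ft.
Pressure altitude = 0 + (0) = 0 ft.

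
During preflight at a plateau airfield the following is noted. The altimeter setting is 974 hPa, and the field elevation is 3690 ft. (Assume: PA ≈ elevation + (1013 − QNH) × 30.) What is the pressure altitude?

4860 ft

Pressure correction = (1013 − 974) × 30 = +1170 ft.
Pressure altitude = 3690 + (+1170) = 4860 ft.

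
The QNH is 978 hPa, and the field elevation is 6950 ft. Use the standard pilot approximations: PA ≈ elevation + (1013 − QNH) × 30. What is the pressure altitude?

8000 ft

Pressure correction = (1013 − 978) × 30 = +1050 ft.
Pressure altitude = 6950 + (+1050) = 8000 ft.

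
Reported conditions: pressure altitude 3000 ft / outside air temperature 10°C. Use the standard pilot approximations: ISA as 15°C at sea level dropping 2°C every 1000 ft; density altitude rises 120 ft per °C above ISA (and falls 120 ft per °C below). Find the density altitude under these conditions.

ISA temperature at 3000 ft = 15 − 2 × (3000/1000) = 9°C.
ISA deviation = 10 − 9 = +1°C.
Density altitude = 3000 + 120 × (1) = 3000 + (+120) = 3120 ft.

3120 ft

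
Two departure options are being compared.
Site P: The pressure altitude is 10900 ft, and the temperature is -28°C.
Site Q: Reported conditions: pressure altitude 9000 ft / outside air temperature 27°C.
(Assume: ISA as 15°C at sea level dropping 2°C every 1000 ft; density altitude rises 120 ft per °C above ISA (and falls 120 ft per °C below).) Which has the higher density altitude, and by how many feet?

Site P: ISA temp = -6.8°C, deviation -21.2°C, DA = 10900 + 120 × (-21.2) = 8356 ft.
Site Q: ISA temp = -3°C, deviation +30°C, DA = 9000 + 120 × 30 = 12600 ft.
Site Q is higher by 12600 − 8356 = 4244 ft.

Site Q by 4244 ft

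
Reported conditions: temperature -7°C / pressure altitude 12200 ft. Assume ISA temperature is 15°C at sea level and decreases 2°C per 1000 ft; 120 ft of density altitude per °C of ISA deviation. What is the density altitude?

12488 ft

ISA temperature at 12200 ft = 15 − 2 × (12200/1000) = -9.4°C.
ISA deviation = -7 − (-9.4) = +2.4°C.
Density altitude = 12200 + 120 × (2.4) = 12200 + (+288) = 12488 ft.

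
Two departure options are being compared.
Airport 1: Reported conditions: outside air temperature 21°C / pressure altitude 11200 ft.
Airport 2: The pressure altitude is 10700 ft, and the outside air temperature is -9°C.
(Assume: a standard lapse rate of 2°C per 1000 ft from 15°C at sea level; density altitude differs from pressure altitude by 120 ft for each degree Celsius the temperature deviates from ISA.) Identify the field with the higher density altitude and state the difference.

Airport 1: ISA temp = -7.4°C, deviation +28.4°C, DA = 11200 + 120 × 28.4 = 14608 ft.
Airport 2: ISA temp = -6.4°C, deviation -2.6°C, DA = 10700 + 120 × (-2.6) = 10388 ft.
Airport 1 is higher by 14608 − 10388 = 4220 ft.

Airport 1 by 4220 ft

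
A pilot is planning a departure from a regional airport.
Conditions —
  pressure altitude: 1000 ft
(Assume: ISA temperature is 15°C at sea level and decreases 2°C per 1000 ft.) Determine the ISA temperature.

13°C

ISA temperature = 15 − 2 × (1000/1000) = 15 − 2 = 13°C.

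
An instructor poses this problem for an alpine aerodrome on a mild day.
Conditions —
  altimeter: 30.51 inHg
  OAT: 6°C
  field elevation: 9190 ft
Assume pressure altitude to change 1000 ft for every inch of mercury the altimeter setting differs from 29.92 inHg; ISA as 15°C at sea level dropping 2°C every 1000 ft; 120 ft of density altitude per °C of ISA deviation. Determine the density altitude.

Pressure altitude = 9190 + (29.92 − 30.51) × 1000 = 9190 + (-590) = 8600 ft.
ISA temperature at 8600 ft = 15 − 2 × (8600/1000) = -2.2°C.
ISA deviation = 6 − (-2.2) = +8.2°C.
Density altitude = 8600 + 120 × (8.2) = 9584 ft.

9584 ft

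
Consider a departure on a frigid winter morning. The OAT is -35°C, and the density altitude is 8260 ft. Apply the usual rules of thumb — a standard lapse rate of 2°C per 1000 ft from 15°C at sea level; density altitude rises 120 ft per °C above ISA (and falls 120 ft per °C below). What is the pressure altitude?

11500 ft

DA = PA + 120 × (OAT − (15 − 2·PA/1000)) = PA + 120·OAT − 1800 + 0.24·PA = 1.24·PA + 120·OAT − 1800.
So 1.24·PA = 8260 − 120 × (-35) + 1800 = 14260.
PA = 14260 / 1.24 = 11500 ft.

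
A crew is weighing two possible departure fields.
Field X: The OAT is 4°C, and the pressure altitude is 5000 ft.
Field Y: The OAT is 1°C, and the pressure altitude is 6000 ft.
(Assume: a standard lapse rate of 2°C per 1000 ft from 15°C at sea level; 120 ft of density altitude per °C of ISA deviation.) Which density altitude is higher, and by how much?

Field Y by 880 ft

Field X: ISA temp = 5°C, deviation -1°C, DA = 5000 + 120 × (-1) = 4880 ft.
Field Y: ISA temp = 3°C, deviation -2°C, DA = 6000 + 120 × (-2) = 5760 ft.
Field Y is higher by 5760 − 4880 = 880 ft.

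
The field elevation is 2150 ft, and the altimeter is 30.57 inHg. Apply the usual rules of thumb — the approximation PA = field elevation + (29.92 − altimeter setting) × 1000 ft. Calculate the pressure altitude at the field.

1500 ft

Pressure correction = (29.92 − 30.57) × 1000 = -650 ft.
Pressure altitude = 2150 + (-650) = 1500 ft.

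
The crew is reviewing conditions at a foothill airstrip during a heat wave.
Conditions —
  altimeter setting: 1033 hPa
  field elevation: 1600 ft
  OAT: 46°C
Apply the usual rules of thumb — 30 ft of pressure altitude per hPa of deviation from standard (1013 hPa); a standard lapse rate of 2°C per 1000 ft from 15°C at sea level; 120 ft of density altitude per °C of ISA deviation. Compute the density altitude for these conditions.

4960 ft

Pressure altitude = 1600 + (1013 − 1033) × 30 = 1600 + (-600) = 1000 ft.
ISA temperature at 1000 ft = 15 − 2 × (1000/1000) = 13°C.
ISA deviation = 46 − 13 = +33°C.
Density altitude = 1000 + 120 × (33) = 4960 ft.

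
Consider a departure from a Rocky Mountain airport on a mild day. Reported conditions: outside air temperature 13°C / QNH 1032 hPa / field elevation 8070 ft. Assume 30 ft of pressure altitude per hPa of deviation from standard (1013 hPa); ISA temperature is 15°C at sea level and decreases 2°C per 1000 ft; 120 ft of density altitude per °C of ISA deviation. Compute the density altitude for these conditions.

9060 ft

Pressure altitude = 8070 + (1013 − 1032) × 30 = 8070 + (-570) = 7500 ft.
ISA temperature at 7500 ft = 15 − 2 × (7500/1000) = 0°C.
ISA deviation = 13 − 0 = +13°C.
Density altitude = 7500 + 120 × (13) = 9060 ft.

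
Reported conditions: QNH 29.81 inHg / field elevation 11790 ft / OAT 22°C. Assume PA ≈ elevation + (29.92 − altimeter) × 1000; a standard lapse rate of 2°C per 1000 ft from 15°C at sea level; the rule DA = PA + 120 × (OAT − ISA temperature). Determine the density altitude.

Pressure altitude = 11790 + (29.92 − 29.81) × 1000 = 11790 + (+110) = 11900 ft.
ISA temperature at 11900 ft = 15 − 2 × (11900/1000) = -8.8°C.
ISA deviation = 22 − (-8.8) = +30.8°C.
Density altitude = 11900 + 120 × (30.8) = 15596 ft.

15596 ft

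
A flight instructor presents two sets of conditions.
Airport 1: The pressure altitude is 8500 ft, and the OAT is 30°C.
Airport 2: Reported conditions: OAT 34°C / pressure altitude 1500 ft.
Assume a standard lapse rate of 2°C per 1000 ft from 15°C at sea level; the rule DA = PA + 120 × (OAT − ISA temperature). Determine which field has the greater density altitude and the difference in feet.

Airport 1 by 8200 ft

Airport 1: ISA temp = -2°C, deviation +32°C, DA = 8500 + 120 × 32 = 12340 ft.
Airport 2: ISA temp = 12°C, deviation +22°C, DA = 1500 + 120 × 22 = 4140 ft.
Airport 1 is higher by 12340 − 4140 = 8200 ft.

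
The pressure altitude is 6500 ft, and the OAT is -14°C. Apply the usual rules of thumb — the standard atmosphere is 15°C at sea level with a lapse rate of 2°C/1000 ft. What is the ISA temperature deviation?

ISA-16°C

ISA temperature at 6500 ft = 15 − 2 × (6500/1000) = 2°C.
Deviation = OAT − ISA = -14 − 2 = -16°C.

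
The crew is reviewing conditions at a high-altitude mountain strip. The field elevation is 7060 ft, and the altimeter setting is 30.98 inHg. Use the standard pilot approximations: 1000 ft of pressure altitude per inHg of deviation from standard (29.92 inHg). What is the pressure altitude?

6000 ft

Pressure correction = (29.92 − 30.98) × 1000 = -1060 ft.
Pressure altitude = 7060 + (-1060) = 6000 ft.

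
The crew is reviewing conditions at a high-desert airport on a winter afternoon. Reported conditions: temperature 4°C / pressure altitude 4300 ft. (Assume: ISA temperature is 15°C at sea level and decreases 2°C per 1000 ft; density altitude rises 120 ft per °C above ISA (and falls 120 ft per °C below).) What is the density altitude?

4012 ft

ISA temperature at 4300 ft = 15 − 2 × (4300/1000) = 6.4°C.
ISA deviation = 4 − 6.4 = -2.4°C.
Density altitude = 4300 + 120 × (-2.4) = 4300 + (-288) = 4012 ft.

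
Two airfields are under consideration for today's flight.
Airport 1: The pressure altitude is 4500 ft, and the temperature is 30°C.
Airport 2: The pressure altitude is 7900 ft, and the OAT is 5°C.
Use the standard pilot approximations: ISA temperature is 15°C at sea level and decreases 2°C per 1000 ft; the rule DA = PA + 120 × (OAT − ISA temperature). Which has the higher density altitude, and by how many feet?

Airport 2 by 1216 ft

Airport 1: ISA temp = 6°C, deviation +24°C, DA = 4500 + 120 × 24 = 7380 ft.
Airport 2: ISA temp = -0.8°C, deviation +5.8°C, DA = 7900 + 120 × 5.8 = 8596 ft.
Airport 2 is higher by 8596 − 7380 = 1216 ft.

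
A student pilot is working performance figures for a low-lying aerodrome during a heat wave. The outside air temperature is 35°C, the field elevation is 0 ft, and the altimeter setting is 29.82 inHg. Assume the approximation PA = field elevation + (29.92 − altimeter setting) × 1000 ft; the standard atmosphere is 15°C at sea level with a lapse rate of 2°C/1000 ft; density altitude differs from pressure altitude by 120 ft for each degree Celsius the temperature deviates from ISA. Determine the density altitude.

2524 ft

Pressure altitude = 0 + (29.92 − 29.82) × 1000 = 0 + (+100) = 100 ft.
ISA temperature at 100 ft = 15 − 2 × (100/1000) = 14.8°C.
ISA deviation = 35 − 14.8 = +20.2°C.
Density altitude = 100 + 120 × (20.2) = 2524 ft.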